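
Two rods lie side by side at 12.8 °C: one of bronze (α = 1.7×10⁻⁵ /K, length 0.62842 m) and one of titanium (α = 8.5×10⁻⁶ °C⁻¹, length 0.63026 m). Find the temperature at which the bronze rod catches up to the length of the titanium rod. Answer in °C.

T = 358.3 °C

Equal length when α₁L₁ΔT − α₂L₂ΔT = L₂ − L₁ = 1.84×10⁻³ m
α₁L₁ = 1.068314×10⁻⁵, α₂L₂ = 5.35721×10⁻⁶ → Δ(αL) = 5.32593×10⁻⁶ m/K
ΔT = 1.84×10⁻³ / 5.32593×10⁻⁶ = 345.480 K, so T = 12.8 + 345.480 = 358.280 °C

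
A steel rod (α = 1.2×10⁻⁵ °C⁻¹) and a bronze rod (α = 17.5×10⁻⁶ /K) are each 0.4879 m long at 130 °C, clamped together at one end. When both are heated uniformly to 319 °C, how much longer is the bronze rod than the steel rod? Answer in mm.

ΔT = 189 K
steel: ΔL = 1.2×10⁻⁵ × 0.4879 m × 189 = 1.1066×10⁻³ m = 1.1066 mm
bronze: ΔL = 17.5×10⁻⁶ × 0.4879 m × 189 = 1.6137×10⁻³ m = 1.6137 mm
difference = 1.6137 − 1.1066 = 0.5071 mm

0.507 mm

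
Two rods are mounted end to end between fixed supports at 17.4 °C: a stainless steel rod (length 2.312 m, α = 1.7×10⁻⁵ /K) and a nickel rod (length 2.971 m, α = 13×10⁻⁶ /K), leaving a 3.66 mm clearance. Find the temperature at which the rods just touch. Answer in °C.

α₁L₁ = 3.9304×10⁻⁵ m/K, α₂L₂ = 3.8623×10⁻⁵ m/K → total 7.7927×10⁻⁵ m/K
ΔT = g/(α₁L₁+α₂L₂) = 3.66×10⁻³ / 7.7927×10⁻⁵ = 46.967 K
T = 17.4 + 46.967 = 64.367 °C

T = 64.4 °C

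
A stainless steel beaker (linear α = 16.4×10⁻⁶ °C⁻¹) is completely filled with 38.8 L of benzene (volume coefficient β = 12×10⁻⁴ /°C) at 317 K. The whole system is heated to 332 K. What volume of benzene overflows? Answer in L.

0.670 L

The beaker also expands: β_container ≈ 3α = 4.92×10⁻⁵ /K
Net overflow = V₀(β_liq − 3α_cont)ΔT
β − 3α = 1.20×10⁻³ − 4.92×10⁻⁵ = 1.1508×10⁻³ /K; ΔT = 15 K
ΔV = 38.8 × 1.1508×10⁻³ × 15 = 0.670 L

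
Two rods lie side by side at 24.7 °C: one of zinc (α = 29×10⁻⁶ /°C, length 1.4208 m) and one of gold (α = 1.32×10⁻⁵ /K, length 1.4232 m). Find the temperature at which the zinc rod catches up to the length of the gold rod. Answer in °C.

Equal length when α₁L₁ΔT − α₂L₂ΔT = L₂ − L₁ = 2.40×10⁻³ m
α₁L₁ = 4.12032×10⁻⁵, α₂L₂ = 1.878624×10⁻⁵ → Δ(αL) = 2.241696×10⁻⁵ m/K
ΔT = 2.40×10⁻³ / 2.241696×10⁻⁵ = 107.062 K, so T = 24.7 + 107.062 = 131.762 °C

T = 131.8 °C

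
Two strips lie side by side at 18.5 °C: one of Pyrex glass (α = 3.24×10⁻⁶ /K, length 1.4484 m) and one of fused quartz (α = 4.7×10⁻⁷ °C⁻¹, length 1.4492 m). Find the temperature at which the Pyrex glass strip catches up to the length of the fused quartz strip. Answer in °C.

T = 217.9 °C

L₁(1 + α₁ΔT) = L₂(1 + α₂ΔT) ⇒ ΔT = (L₂ − L₁)/(α₁L₁ − α₂L₂)
L₂ − L₁ = 1.4492 − 1.4484 = 8.00×10⁻⁴ m
α₁L₁ − α₂L₂ = 3.24×10⁻⁶×1.4484 − 4.7×10⁻⁷×1.4492 = 4.011692×10⁻⁶ m/K
ΔT = 8.00×10⁻⁴ / 4.011692×10⁻⁶ = 199.417 K
T = 18.5 + 199.417 = 217.917 °C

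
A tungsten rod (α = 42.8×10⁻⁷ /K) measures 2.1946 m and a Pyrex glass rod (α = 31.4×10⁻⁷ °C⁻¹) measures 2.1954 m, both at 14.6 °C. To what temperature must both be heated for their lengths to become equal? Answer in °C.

T = 334.7 °C

L₁(1 + α₁ΔT) = L₂(1 + α₂ΔT) ⇒ ΔT = (L₂ − L₁)/(α₁L₁ − α₂L₂)
L₂ − L₁ = 2.1954 − 2.1946 = 8.00×10⁻⁴ m
α₁L₁ − α₂L₂ = 42.8×10⁻⁷×2.1946 − 31.4×10⁻⁷×2.1954 = 2.499332×10⁻⁶ m/K
ΔT = 8.00×10⁻⁴ / 2.499332×10⁻⁶ = 320.086 K
T = 14.6 + 320.086 = 334.686 °C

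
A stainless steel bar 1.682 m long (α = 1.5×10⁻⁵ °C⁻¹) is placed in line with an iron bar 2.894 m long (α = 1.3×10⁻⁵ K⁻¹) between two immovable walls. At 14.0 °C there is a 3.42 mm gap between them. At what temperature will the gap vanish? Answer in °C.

T = 68.4 °C

α₁L₁ = 2.523×10⁻⁵ m/K, α₂L₂ = 3.7622×10⁻⁵ m/K → total 6.2852×10⁻⁵ m/K
ΔT = g/(α₁L₁+α₂L₂) = 3.42×10⁻³ / 6.2852×10⁻⁵ = 54.414 K
T = 14.0 + 54.414 = 68.414 °C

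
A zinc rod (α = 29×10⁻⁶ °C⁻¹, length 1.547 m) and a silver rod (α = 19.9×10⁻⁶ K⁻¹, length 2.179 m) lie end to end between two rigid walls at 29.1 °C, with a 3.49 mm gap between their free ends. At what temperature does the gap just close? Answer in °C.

α₁L₁ = 4.4863×10⁻⁵ m/K, α₂L₂ = 4.33621×10⁻⁵ m/K → total 8.82251×10⁻⁵ m/K
ΔT = g/(α₁L₁+α₂L₂) = 3.49×10⁻³ / 8.82251×10⁻⁵ = 39.558 K
T = 29.1 + 39.558 = 68.658 °C

T = 68.7 °C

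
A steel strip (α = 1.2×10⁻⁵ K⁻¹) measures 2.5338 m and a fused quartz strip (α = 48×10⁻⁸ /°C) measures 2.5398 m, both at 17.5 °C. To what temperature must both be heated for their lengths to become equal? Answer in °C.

T = 223.1 °C

L₁(1 + α₁ΔT) = L₂(1 + α₂ΔT) ⇒ ΔT = (L₂ − L₁)/(α₁L₁ − α₂L₂)
L₂ − L₁ = 2.5398 − 2.5338 = 6.00×10⁻³ m
α₁L₁ − α₂L₂ = 1.2×10⁻⁵×2.5338 − 48×10⁻⁸×2.5398 = 2.9186496×10⁻⁵ m/K
ΔT = 6.00×10⁻³ / 2.9186496×10⁻⁵ = 205.575 K
T = 17.5 + 205.575 = 223.075 °C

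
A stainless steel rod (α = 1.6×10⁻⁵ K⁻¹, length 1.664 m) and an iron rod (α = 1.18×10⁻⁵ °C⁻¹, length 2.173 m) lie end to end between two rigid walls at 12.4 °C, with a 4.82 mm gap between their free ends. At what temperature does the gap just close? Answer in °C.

T = 105 °C

Gap closes when ΔL₁ + ΔL₂ = 4.82 mm = 4.82×10⁻³ m
(α₁L₁ + α₂L₂)ΔT = g
α₁L₁ + α₂L₂ = 1.6×10⁻⁵×1.664 + 1.18×10⁻⁵×2.173 = 5.22654×10⁻⁵ m/K
ΔT = 4.82×10⁻³ / 5.22654×10⁻⁵ = 92.22 K
T = 12.4 + 92.22 = 104.62 °C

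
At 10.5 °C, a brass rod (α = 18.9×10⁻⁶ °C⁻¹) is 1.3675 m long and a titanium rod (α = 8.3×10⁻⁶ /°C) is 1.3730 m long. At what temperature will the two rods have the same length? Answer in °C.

T = 391.1 °C

Equal length when α₁L₁ΔT − α₂L₂ΔT = L₂ − L₁ = 5.50×10⁻³ m
α₁L₁ = 2.584575×10⁻⁵, α₂L₂ = 1.13959×10⁻⁵ → Δ(αL) = 1.444985×10⁻⁵ m/K
ΔT = 5.50×10⁻³ / 1.444985×10⁻⁵ = 380.627 K, so T = 10.5 + 380.627 = 391.127 °C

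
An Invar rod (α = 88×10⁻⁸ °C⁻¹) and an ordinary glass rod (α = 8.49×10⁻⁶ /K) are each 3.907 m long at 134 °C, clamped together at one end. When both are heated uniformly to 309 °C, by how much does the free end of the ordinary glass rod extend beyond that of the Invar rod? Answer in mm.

5.20 mm

ΔT = 175 K
Invar: ΔL = 88×10⁻⁸ × 3.907 m × 175 = 6.0168×10⁻⁴ m = 0.60168 mm
ordinary glass: ΔL = 8.49×10⁻⁶ × 3.907 m × 175 = 5.8048×10⁻³ m = 5.8048 mm
difference = 5.8048 − 0.60168 = 5.20312 mm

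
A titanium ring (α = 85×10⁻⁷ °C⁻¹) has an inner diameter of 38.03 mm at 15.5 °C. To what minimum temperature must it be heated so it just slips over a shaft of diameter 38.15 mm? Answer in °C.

T = 387 °C

Required Δd = 38.15 − 38.03 = 0.12 mm
Δd = αd₀ΔT ⇒ ΔT = Δd/(αd₀) = 0.12 / (85×10⁻⁷ × 38.03) = 371.22 K
T_min = 15.5 + 371.22 = 386.72 °C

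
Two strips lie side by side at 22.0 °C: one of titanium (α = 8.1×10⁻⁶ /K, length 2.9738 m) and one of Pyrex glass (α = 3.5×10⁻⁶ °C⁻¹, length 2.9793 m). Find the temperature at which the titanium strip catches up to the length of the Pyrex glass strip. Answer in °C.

T = 424.6 °C

L₁(1 + α₁ΔT) = L₂(1 + α₂ΔT) ⇒ ΔT = (L₂ − L₁)/(α₁L₁ − α₂L₂)
L₂ − L₁ = 2.9793 − 2.9738 = 5.50×10⁻³ m
α₁L₁ − α₂L₂ = 8.1×10⁻⁶×2.9738 − 3.5×10⁻⁶×2.9793 = 1.366023×10⁻⁵ m/K
ΔT = 5.50×10⁻³ / 1.366023×10⁻⁵ = 402.629 K
T = 22.0 + 402.629 = 424.629 °C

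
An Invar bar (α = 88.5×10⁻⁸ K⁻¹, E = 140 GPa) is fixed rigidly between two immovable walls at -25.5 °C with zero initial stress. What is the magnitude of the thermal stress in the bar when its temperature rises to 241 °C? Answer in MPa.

σ = 33.0 MPa

Fully constrained: the free strain ε = αΔT is blocked, so σ = Eε = EαΔT.
|ΔT| = 266.5 K
σ = 140×10⁹ × 88.5×10⁻⁸ × 266.5 = 3.30×10⁷ Pa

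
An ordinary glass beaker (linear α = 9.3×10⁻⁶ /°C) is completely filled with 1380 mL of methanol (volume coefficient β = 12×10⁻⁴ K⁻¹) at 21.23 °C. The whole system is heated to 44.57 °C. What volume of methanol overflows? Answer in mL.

37.8 mL

The beaker also expands: β_container ≈ 3α = 2.79×10⁻⁵ /K
Net overflow = V₀(β_liq − 3α_cont)ΔT
β − 3α = 1.20×10⁻³ − 2.79×10⁻⁵ = 1.1721×10⁻³ /K; ΔT = 23.34 K
ΔV = 1380 × 1.1721×10⁻³ × 23.34 = 37.8 mL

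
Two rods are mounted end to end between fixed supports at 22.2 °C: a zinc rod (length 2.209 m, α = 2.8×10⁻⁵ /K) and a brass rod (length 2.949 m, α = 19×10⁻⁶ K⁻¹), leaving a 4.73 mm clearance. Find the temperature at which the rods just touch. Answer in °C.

Gap closes when ΔL₁ + ΔL₂ = 4.73 mm = 4.73×10⁻³ m
(α₁L₁ + α₂L₂)ΔT = g
α₁L₁ + α₂L₂ = 2.8×10⁻⁵×2.209 + 19×10⁻⁶×2.949 = 1.17883×10⁻⁴ m/K
ΔT = 4.73×10⁻³ / 1.17883×10⁻⁴ = 40.125 K
T = 22.2 + 40.125 = 62.325 °C

T = 62.3 °C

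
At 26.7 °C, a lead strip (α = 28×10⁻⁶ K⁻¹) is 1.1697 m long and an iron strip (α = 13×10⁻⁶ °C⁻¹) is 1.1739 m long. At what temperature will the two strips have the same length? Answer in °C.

T = 266.8 °C

Equal length when α₁L₁ΔT − α₂L₂ΔT = L₂ − L₁ = 4.20×10⁻³ m
α₁L₁ = 3.27516×10⁻⁵, α₂L₂ = 1.52607×10⁻⁵ → Δ(αL) = 1.74909×10⁻⁵ m/K
ΔT = 4.20×10⁻³ / 1.74909×10⁻⁵ = 240.125 K, so T = 26.7 + 240.125 = 266.825 °C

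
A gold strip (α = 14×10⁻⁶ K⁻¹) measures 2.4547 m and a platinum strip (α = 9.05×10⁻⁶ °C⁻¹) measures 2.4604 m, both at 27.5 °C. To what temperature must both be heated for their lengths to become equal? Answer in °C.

Equal length when α₁L₁ΔT − α₂L₂ΔT = L₂ − L₁ = 5.70×10⁻³ m
α₁L₁ = 3.43658×10⁻⁵, α₂L₂ = 2.226662×10⁻⁵ → Δ(αL) = 1.209918×10⁻⁵ m/K
ΔT = 5.70×10⁻³ / 1.209918×10⁻⁵ = 471.106 K, so T = 27.5 + 471.106 = 498.606 °C

T = 498.6 °C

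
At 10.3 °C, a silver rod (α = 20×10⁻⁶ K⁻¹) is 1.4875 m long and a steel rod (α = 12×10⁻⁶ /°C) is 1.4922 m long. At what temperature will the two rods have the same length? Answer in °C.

T = 407.1 °C

Equal length when α₁L₁ΔT − α₂L₂ΔT = L₂ − L₁ = 4.70×10⁻³ m
α₁L₁ = 2.975×10⁻⁵, α₂L₂ = 1.79064×10⁻⁵ → Δ(αL) = 1.18436×10⁻⁵ m/K
ΔT = 4.70×10⁻³ / 1.18436×10⁻⁵ = 396.839 K, so T = 10.3 + 396.839 = 407.139 °C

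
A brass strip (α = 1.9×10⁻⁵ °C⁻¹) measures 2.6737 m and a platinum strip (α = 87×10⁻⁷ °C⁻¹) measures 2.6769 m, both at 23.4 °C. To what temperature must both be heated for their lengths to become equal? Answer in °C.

L₁(1 + α₁ΔT) = L₂(1 + α₂ΔT) ⇒ ΔT = (L₂ − L₁)/(α₁L₁ − α₂L₂)
L₂ − L₁ = 2.6769 − 2.6737 = 3.20×10⁻³ m
α₁L₁ − α₂L₂ = 1.9×10⁻⁵×2.6737 − 87×10⁻⁷×2.6769 = 2.751127×10⁻⁵ m/K
ΔT = 3.20×10⁻³ / 2.751127×10⁻⁵ = 116.316 K
T = 23.4 + 116.316 = 139.716 °C

T = 139.7 °C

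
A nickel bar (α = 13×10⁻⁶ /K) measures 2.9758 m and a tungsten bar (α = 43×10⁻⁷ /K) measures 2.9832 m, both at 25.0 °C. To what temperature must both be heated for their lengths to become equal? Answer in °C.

T = 311.2 °C

Equal length when α₁L₁ΔT − α₂L₂ΔT = L₂ − L₁ = 7.40×10⁻³ m
α₁L₁ = 3.86854×10⁻⁵, α₂L₂ = 1.282776×10⁻⁵ → Δ(αL) = 2.585764×10⁻⁵ m/K
ΔT = 7.40×10⁻³ / 2.585764×10⁻⁵ = 286.182 K, so T = 25.0 + 286.182 = 311.182 °C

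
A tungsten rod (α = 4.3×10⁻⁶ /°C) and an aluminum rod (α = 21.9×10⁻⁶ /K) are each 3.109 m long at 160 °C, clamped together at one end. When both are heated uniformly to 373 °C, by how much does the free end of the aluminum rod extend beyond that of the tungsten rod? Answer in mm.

11.7 mm

ΔT = 213 K
tungsten: ΔL = 4.3×10⁻⁶ × 3.109 m × 213 = 2.8475×10⁻³ m = 2.8475 mm
aluminum: ΔL = 21.9×10⁻⁶ × 3.109 m × 213 = 1.4503×10⁻² m = 14.503 mm
difference = 14.503 − 2.8475 = 11.6555 mm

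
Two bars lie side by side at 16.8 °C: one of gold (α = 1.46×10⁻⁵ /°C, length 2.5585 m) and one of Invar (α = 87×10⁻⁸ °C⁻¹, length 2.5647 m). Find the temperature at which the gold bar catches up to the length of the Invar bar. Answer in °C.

T = 193.3 °C

Equal length when α₁L₁ΔT − α₂L₂ΔT = L₂ − L₁ = 6.20×10⁻³ m
α₁L₁ = 3.73541×10⁻⁵, α₂L₂ = 2.231289×10⁻⁶ → Δ(αL) = 3.5122811×10⁻⁵ m/K
ΔT = 6.20×10⁻³ / 3.5122811×10⁻⁵ = 176.523 K, so T = 16.8 + 176.523 = 193.323 °C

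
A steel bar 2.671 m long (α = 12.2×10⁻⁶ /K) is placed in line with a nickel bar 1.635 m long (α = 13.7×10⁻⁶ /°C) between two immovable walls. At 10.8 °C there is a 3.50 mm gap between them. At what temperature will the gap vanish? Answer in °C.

Gap closes when ΔL₁ + ΔL₂ = 3.50 mm = 3.50×10⁻³ m
(α₁L₁ + α₂L₂)ΔT = g
α₁L₁ + α₂L₂ = 12.2×10⁻⁶×2.671 + 13.7×10⁻⁶×1.635 = 5.49857×10⁻⁵ m/K
ΔT = 3.50×10⁻³ / 5.49857×10⁻⁵ = 63.653 K
T = 10.8 + 63.653 = 74.453 °C

T = 74.5 °C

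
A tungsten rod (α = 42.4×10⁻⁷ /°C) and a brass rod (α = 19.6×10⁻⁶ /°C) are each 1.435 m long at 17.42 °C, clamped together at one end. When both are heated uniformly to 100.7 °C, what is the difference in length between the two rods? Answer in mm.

1.84 mm

ΔT = 83.28 K
tungsten: ΔL = 42.4×10⁻⁷ × 1.435 m × 83.28 = 5.0671×10⁻⁴ m = 0.50671 mm
brass: ΔL = 19.6×10⁻⁶ × 1.435 m × 83.28 = 2.3423×10⁻³ m = 2.3423 mm
difference = 2.3423 − 0.50671 = 1.83559 mm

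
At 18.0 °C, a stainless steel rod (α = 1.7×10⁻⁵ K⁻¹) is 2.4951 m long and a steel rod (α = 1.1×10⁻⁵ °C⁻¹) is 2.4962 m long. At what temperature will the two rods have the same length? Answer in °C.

T = 91.54 °C

Equal length when α₁L₁ΔT − α₂L₂ΔT = L₂ − L₁ = 1.10×10⁻³ m
α₁L₁ = 4.24167×10⁻⁵, α₂L₂ = 2.74582×10⁻⁵ → Δ(αL) = 1.49585×10⁻⁵ m/K
ΔT = 1.10×10⁻³ / 1.49585×10⁻⁵ = 73.5368 K, so T = 18.0 + 73.5368 = 91.5368 °C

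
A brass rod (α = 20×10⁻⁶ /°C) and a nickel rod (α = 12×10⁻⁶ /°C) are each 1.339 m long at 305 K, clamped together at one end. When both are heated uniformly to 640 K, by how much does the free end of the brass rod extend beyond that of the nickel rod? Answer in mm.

3.59 mm

ΔT = 335 K
brass: ΔL = 20×10⁻⁶ × 1.339 m × 335 = 8.9713×10⁻³ m = 8.9713 mm
nickel: ΔL = 12×10⁻⁶ × 1.339 m × 335 = 5.3828×10⁻³ m = 5.3828 mm
difference = 8.9713 − 5.3828 = 3.5885 mm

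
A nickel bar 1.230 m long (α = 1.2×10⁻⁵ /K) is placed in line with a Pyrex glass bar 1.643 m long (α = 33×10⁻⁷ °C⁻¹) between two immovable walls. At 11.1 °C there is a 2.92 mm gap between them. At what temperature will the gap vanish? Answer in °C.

T = 156 °C

Gap closes when ΔL₁ + ΔL₂ = 2.92 mm = 2.92×10⁻³ m
(α₁L₁ + α₂L₂)ΔT = g
α₁L₁ + α₂L₂ = 1.2×10⁻⁵×1.230 + 33×10⁻⁷×1.643 = 2.01819×10⁻⁵ m/K
ΔT = 2.92×10⁻³ / 2.01819×10⁻⁵ = 144.68 K
T = 11.1 + 144.68 = 155.78 °C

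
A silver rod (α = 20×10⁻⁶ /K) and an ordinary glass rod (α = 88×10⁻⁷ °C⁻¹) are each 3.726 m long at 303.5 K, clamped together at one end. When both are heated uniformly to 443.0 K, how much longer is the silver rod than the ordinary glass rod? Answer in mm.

ΔT = 139.5 K
silver: ΔL = 20×10⁻⁶ × 3.726 m × 139.5 = 1.0396×10⁻² m = 10.396 mm
ordinary glass: ΔL = 88×10⁻⁷ × 3.726 m × 139.5 = 4.5740×10⁻³ m = 4.5740 mm
difference = 10.396 − 4.5740 = 5.822 mm

5.82 mm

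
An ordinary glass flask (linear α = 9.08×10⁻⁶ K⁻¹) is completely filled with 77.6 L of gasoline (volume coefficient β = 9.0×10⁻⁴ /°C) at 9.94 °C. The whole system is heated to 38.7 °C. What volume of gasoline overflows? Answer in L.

1.95 L

The flask also expands: β_container ≈ 3α = 2.724×10⁻⁵ /K
Net overflow = V₀(β_liq − 3α_cont)ΔT
β − 3α = 9.00×10⁻⁴ − 2.724×10⁻⁵ = 8.7276×10⁻⁴ /K; ΔT = 28.76 K
ΔV = 77.6 × 8.7276×10⁻⁴ × 28.76 = 1.95 L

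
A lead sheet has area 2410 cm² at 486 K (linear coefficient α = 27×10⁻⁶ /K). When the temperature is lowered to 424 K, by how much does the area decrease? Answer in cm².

Area coefficient ≈ 2α; |ΔT| = 62 K
ΔA = 2αA₀ΔT = 2(27×10⁻⁶)(2410)(62) = 8.07 cm²

ΔA = 8.07 cm²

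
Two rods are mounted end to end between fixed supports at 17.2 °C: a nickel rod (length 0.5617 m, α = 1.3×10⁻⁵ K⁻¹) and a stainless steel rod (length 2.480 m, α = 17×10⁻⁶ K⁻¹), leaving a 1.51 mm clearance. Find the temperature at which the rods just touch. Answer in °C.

Gap closes when ΔL₁ + ΔL₂ = 1.51 mm = 1.51×10⁻³ m
(α₁L₁ + α₂L₂)ΔT = g
α₁L₁ + α₂L₂ = 1.3×10⁻⁵×0.5617 + 17×10⁻⁶×2.480 = 4.94621×10⁻⁵ m/K
ΔT = 1.51×10⁻³ / 4.94621×10⁻⁵ = 30.528 K
T = 17.2 + 30.528 = 47.728 °C

T = 47.7 °C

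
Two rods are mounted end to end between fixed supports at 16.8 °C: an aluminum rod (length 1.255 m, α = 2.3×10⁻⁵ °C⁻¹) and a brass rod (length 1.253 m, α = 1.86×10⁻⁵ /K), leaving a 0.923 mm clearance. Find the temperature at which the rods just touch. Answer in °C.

Gap closes when ΔL₁ + ΔL₂ = 0.923 mm = 9.23×10⁻⁴ m
(α₁L₁ + α₂L₂)ΔT = g
α₁L₁ + α₂L₂ = 2.3×10⁻⁵×1.255 + 1.86×10⁻⁵×1.253 = 5.21708×10⁻⁵ m/K
ΔT = 9.23×10⁻⁴ / 5.21708×10⁻⁵ = 17.692 K
T = 16.8 + 17.692 = 34.492 °C

T = 34.5 °C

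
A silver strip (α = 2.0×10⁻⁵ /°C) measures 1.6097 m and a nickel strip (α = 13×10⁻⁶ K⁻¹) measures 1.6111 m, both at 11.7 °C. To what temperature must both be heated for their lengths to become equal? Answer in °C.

T = 136.1 °C

L₁(1 + α₁ΔT) = L₂(1 + α₂ΔT) ⇒ ΔT = (L₂ − L₁)/(α₁L₁ − α₂L₂)
L₂ − L₁ = 1.6111 − 1.6097 = 1.40×10⁻³ m
α₁L₁ − α₂L₂ = 2.0×10⁻⁵×1.6097 − 13×10⁻⁶×1.6111 = 1.12497×10⁻⁵ m/K
ΔT = 1.40×10⁻³ / 1.12497×10⁻⁵ = 124.448 K
T = 11.7 + 124.448 = 136.148 °C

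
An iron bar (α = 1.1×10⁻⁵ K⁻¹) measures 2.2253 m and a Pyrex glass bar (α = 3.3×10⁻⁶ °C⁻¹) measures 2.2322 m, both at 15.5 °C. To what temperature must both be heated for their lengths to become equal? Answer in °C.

T = 418.7 °C

Equal length when α₁L₁ΔT − α₂L₂ΔT = L₂ − L₁ = 6.90×10⁻³ m
α₁L₁ = 2.44783×10⁻⁵, α₂L₂ = 7.36626×10⁻⁶ → Δ(αL) = 1.711204×10⁻⁵ m/K
ΔT = 6.90×10⁻³ / 1.711204×10⁻⁵ = 403.225 K, so T = 15.5 + 403.225 = 418.725 °C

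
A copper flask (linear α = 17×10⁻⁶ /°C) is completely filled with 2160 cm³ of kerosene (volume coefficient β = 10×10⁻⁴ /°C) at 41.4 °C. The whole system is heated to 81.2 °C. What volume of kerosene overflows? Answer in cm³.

81.6 cm³

The flask also expands: β_container ≈ 3α = 5.1×10⁻⁵ /K
Net overflow = V₀(β_liq − 3α_cont)ΔT
β − 3α = 1.00×10⁻³ − 5.1×10⁻⁵ = 9.49×10⁻⁴ /K; ΔT = 39.8 K
ΔV = 2160 × 9.49×10⁻⁴ × 39.8 = 81.6 cm³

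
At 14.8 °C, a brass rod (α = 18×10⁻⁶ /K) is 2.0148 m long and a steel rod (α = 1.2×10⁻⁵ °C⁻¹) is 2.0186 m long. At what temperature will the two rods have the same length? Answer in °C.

L₁(1 + α₁ΔT) = L₂(1 + α₂ΔT) ⇒ ΔT = (L₂ − L₁)/(α₁L₁ − α₂L₂)
L₂ − L₁ = 2.0186 − 2.0148 = 3.80×10⁻³ m
α₁L₁ − α₂L₂ = 18×10⁻⁶×2.0148 − 1.2×10⁻⁵×2.0186 = 1.20432×10⁻⁵ m/K
ΔT = 3.80×10⁻³ / 1.20432×10⁻⁵ = 315.531 K
T = 14.8 + 315.531 = 330.331 °C

T = 330.3 °C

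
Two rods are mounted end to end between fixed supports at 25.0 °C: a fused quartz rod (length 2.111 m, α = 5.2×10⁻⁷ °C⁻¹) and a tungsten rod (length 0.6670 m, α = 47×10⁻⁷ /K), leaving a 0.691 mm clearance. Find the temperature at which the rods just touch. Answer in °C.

Gap closes when ΔL₁ + ΔL₂ = 0.691 mm = 6.91×10⁻⁴ m
(α₁L₁ + α₂L₂)ΔT = g
α₁L₁ + α₂L₂ = 5.2×10⁻⁷×2.111 + 47×10⁻⁷×0.6670 = 4.23262×10⁻⁶ m/K
ΔT = 6.91×10⁻⁴ / 4.23262×10⁻⁶ = 163.26 K
T = 25.0 + 163.26 = 188.26 °C

T = 188 °C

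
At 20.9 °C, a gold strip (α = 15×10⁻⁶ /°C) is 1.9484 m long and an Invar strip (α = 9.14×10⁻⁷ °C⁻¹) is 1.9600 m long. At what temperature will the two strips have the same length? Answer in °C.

T = 443.7 °C

Equal length when α₁L₁ΔT − α₂L₂ΔT = L₂ − L₁ = 1.16×10⁻² m
α₁L₁ = 2.9226×10⁻⁵, α₂L₂ = 1.79144×10⁻⁶ → Δ(αL) = 2.743456×10⁻⁵ m/K
ΔT = 1.16×10⁻² / 2.743456×10⁻⁵ = 422.824 K, so T = 20.9 + 422.824 = 443.724 °C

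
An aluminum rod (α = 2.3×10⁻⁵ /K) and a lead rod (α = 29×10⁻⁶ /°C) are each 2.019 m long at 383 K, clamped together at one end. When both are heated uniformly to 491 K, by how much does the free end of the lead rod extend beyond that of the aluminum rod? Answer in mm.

ΔT = 108 K
aluminum: ΔL = 2.3×10⁻⁵ × 2.019 m × 108 = 5.0152×10⁻³ m = 5.0152 mm
lead: ΔL = 29×10⁻⁶ × 2.019 m × 108 = 6.3235×10⁻³ m = 6.3235 mm
difference = 6.3235 − 5.0152 = 1.3083 mm

1.31 mm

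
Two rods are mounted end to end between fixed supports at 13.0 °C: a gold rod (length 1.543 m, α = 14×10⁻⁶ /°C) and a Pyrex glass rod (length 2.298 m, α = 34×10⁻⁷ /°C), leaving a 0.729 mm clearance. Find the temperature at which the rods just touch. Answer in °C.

T = 37.8 °C

Gap closes when ΔL₁ + ΔL₂ = 0.729 mm = 7.29×10⁻⁴ m
(α₁L₁ + α₂L₂)ΔT = g
α₁L₁ + α₂L₂ = 14×10⁻⁶×1.543 + 34×10⁻⁷×2.298 = 2.94152×10⁻⁵ m/K
ΔT = 7.29×10⁻⁴ / 2.94152×10⁻⁵ = 24.783 K
T = 13.0 + 24.783 = 37.783 °C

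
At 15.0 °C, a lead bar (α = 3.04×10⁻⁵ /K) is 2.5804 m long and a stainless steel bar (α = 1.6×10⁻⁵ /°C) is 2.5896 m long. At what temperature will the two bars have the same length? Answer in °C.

T = 263.6 °C

L₁(1 + α₁ΔT) = L₂(1 + α₂ΔT) ⇒ ΔT = (L₂ − L₁)/(α₁L₁ − α₂L₂)
L₂ − L₁ = 2.5896 − 2.5804 = 9.20×10⁻³ m
α₁L₁ − α₂L₂ = 3.04×10⁻⁵×2.5804 − 1.6×10⁻⁵×2.5896 = 3.701056×10⁻⁵ m/K
ΔT = 9.20×10⁻³ / 3.701056×10⁻⁵ = 248.578 K
T = 15.0 + 248.578 = 263.578 °C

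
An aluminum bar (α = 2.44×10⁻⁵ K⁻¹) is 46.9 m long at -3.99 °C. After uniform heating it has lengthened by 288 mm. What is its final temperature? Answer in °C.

T = 248 °C

ΔL = αL₀ΔT ⇒ ΔT = ΔL / (αL₀)
ΔT = 288×10⁻³ m / (2.44×10⁻⁵ × 46.9 m) = 251.67 K
T = -3.99 + 251.67 = 247.68 °C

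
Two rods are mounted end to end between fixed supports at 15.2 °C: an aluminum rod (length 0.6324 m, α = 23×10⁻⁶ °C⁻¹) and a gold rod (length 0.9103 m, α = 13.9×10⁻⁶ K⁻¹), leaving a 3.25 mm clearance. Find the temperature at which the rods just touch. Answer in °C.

T = 135 °C

Gap closes when ΔL₁ + ΔL₂ = 3.25 mm = 3.25×10⁻³ m
(α₁L₁ + α₂L₂)ΔT = g
α₁L₁ + α₂L₂ = 23×10⁻⁶×0.6324 + 13.9×10⁻⁶×0.9103 = 2.719837×10⁻⁵ m/K
ΔT = 3.25×10⁻³ / 2.719837×10⁻⁵ = 119.49 K
T = 15.2 + 119.49 = 134.69 °C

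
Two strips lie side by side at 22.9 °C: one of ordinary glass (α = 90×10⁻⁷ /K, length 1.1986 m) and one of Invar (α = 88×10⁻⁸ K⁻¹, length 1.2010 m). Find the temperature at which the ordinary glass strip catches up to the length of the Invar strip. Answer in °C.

T = 269.5 °C

L₁(1 + α₁ΔT) = L₂(1 + α₂ΔT) ⇒ ΔT = (L₂ − L₁)/(α₁L₁ − α₂L₂)
L₂ − L₁ = 1.2010 − 1.1986 = 2.40×10⁻³ m
α₁L₁ − α₂L₂ = 90×10⁻⁷×1.1986 − 88×10⁻⁸×1.2010 = 9.73052×10⁻⁶ m/K
ΔT = 2.40×10⁻³ / 9.73052×10⁻⁶ = 246.647 K
T = 22.9 + 246.647 = 269.547 °C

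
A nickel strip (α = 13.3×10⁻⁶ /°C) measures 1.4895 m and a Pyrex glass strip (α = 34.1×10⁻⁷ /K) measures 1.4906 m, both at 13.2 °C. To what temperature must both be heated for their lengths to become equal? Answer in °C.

L₁(1 + α₁ΔT) = L₂(1 + α₂ΔT) ⇒ ΔT = (L₂ − L₁)/(α₁L₁ − α₂L₂)
L₂ − L₁ = 1.4906 − 1.4895 = 1.10×10⁻³ m
α₁L₁ − α₂L₂ = 13.3×10⁻⁶×1.4895 − 34.1×10⁻⁷×1.4906 = 1.4727404×10⁻⁵ m/K
ΔT = 1.10×10⁻³ / 1.4727404×10⁻⁵ = 74.6907 K
T = 13.2 + 74.6907 = 87.8907 °C

T = 87.89 °C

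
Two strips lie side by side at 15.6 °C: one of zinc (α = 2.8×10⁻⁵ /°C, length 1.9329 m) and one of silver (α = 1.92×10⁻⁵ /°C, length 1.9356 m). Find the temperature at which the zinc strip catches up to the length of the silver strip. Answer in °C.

Equal length when α₁L₁ΔT − α₂L₂ΔT = L₂ − L₁ = 2.70×10⁻³ m
α₁L₁ = 5.41212×10⁻⁵, α₂L₂ = 3.716352×10⁻⁵ → Δ(αL) = 1.695768×10⁻⁵ m/K
ΔT = 2.70×10⁻³ / 1.695768×10⁻⁵ = 159.220 K, so T = 15.6 + 159.220 = 174.820 °C

T = 174.8 °C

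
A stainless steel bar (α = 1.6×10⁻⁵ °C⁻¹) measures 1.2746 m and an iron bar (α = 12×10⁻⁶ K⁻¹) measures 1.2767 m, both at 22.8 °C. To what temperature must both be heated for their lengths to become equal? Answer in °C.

Equal length when α₁L₁ΔT − α₂L₂ΔT = L₂ − L₁ = 2.10×10⁻³ m
α₁L₁ = 2.03936×10⁻⁵, α₂L₂ = 1.53204×10⁻⁵ → Δ(αL) = 5.0732×10⁻⁶ m/K
ΔT = 2.10×10⁻³ / 5.0732×10⁻⁶ = 413.940 K, so T = 22.8 + 413.940 = 436.740 °C

T = 436.7 °C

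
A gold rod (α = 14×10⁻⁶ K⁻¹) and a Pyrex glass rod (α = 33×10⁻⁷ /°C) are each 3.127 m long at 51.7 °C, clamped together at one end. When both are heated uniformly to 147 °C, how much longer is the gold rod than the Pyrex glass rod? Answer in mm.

ΔT = 95.3 K
gold: ΔL = 14×10⁻⁶ × 3.127 m × 95.3 = 4.1720×10⁻³ m = 4.1720 mm
Pyrex glass: ΔL = 33×10⁻⁷ × 3.127 m × 95.3 = 9.8341×10⁻⁴ m = 0.98341 mm
difference = 4.1720 − 0.98341 = 3.18859 mm

3.19 mm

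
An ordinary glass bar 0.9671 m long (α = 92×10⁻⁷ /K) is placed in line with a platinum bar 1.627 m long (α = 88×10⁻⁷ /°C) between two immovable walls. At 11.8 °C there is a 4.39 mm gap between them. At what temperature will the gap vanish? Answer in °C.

T = 201 °C

α₁L₁ = 8.89732×10⁻⁶ m/K, α₂L₂ = 1.43176×10⁻⁵ m/K → total 2.321492×10⁻⁵ m/K
ΔT = g/(α₁L₁+α₂L₂) = 4.39×10⁻³ / 2.321492×10⁻⁵ = 189.10 K
T = 11.8 + 189.10 = 200.90 °C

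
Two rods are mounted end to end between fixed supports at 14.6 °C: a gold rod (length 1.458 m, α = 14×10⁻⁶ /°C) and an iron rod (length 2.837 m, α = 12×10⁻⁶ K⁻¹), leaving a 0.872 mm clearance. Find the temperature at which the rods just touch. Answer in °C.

T = 30.6 °C

Gap closes when ΔL₁ + ΔL₂ = 0.872 mm = 8.72×10⁻⁴ m
(α₁L₁ + α₂L₂)ΔT = g
α₁L₁ + α₂L₂ = 14×10⁻⁶×1.458 + 12×10⁻⁶×2.837 = 5.4456×10⁻⁵ m/K
ΔT = 8.72×10⁻⁴ / 5.4456×10⁻⁵ = 16.013 K
T = 14.6 + 16.013 = 30.613 °C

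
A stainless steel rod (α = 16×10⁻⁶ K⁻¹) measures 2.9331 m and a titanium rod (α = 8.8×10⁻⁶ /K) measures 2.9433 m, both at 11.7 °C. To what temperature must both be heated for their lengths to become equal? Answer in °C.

T = 496.8 °C

L₁(1 + α₁ΔT) = L₂(1 + α₂ΔT) ⇒ ΔT = (L₂ − L₁)/(α₁L₁ − α₂L₂)
L₂ − L₁ = 2.9433 − 2.9331 = 1.02×10⁻² m
α₁L₁ − α₂L₂ = 16×10⁻⁶×2.9331 − 8.8×10⁻⁶×2.9433 = 2.102856×10⁻⁵ m/K
ΔT = 1.02×10⁻² / 2.102856×10⁻⁵ = 485.055 K
T = 11.7 + 485.055 = 496.755 °C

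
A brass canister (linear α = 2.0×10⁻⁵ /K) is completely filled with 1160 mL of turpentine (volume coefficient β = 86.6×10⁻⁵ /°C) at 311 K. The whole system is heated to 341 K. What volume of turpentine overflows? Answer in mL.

28.0 mL

The canister also expands: β_container ≈ 3α = 6.0×10⁻⁵ /K
Net overflow = V₀(β_liq − 3α_cont)ΔT
β − 3α = 8.66×10⁻⁴ − 6.0×10⁻⁵ = 8.06×10⁻⁴ /K; ΔT = 30 K
ΔV = 1160 × 8.06×10⁻⁴ × 30 = 28.0 mL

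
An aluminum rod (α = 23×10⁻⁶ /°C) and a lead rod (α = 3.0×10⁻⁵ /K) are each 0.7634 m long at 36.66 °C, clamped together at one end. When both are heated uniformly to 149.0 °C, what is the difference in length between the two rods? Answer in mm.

ΔT = 112.34 K
aluminum: ΔL = 23×10⁻⁶ × 0.7634 m × 112.34 = 1.9725×10⁻³ m = 1.9725 mm
lead: ΔL = 3.0×10⁻⁵ × 0.7634 m × 112.34 = 2.5728×10⁻³ m = 2.5728 mm
difference = 2.5728 − 1.9725 = 0.6003 mm

0.600 mm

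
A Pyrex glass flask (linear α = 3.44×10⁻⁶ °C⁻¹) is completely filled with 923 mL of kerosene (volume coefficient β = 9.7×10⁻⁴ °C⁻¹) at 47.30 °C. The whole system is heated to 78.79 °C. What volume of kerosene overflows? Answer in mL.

The flask also expands: β_container ≈ 3α = 1.032×10⁻⁵ /K
Net overflow = V₀(β_liq − 3α_cont)ΔT
β − 3α = 9.70×10⁻⁴ − 1.032×10⁻⁵ = 9.5968×10⁻⁴ /K; ΔT = 31.49 K
ΔV = 923 × 9.5968×10⁻⁴ × 31.49 = 27.9 mL

27.9 mL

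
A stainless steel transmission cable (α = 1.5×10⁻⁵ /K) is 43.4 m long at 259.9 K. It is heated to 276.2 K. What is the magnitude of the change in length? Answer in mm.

|ΔT| = |276.2 − 259.9| = 16.3 K
ΔL = αL₀ΔT = (1.5×10⁻⁵)(43.4)(16.3) = 1.06×10⁻² m

ΔL = 10.6 mm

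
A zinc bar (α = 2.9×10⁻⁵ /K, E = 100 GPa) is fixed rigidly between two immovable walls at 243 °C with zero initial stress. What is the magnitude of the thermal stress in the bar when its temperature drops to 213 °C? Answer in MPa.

σ = 87.0 MPa

Fully constrained: the free strain ε = αΔT is blocked, so σ = Eε = EαΔT.
|ΔT| = 30 K
σ = 100×10⁹ × 2.9×10⁻⁵ × 30 = 8.70×10⁷ Pa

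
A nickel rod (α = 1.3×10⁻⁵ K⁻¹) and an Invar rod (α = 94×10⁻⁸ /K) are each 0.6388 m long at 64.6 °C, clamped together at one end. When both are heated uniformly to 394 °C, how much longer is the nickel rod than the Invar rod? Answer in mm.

2.54 mm

ΔT = 329.4 K
nickel: ΔL = 1.3×10⁻⁵ × 0.6388 m × 329.4 = 2.7355×10⁻³ m = 2.7355 mm
Invar: ΔL = 94×10⁻⁸ × 0.6388 m × 329.4 = 1.9780×10⁻⁴ m = 0.19780 mm
difference = 2.7355 − 0.19780 = 2.5377 mm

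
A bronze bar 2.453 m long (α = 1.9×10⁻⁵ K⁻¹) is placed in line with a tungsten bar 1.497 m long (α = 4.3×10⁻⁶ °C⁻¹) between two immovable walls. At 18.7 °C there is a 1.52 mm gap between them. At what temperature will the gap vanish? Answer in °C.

Gap closes when ΔL₁ + ΔL₂ = 1.52 mm = 1.52×10⁻³ m
(α₁L₁ + α₂L₂)ΔT = g
α₁L₁ + α₂L₂ = 1.9×10⁻⁵×2.453 + 4.3×10⁻⁶×1.497 = 5.30441×10⁻⁵ m/K
ΔT = 1.52×10⁻³ / 5.30441×10⁻⁵ = 28.655 K
T = 18.7 + 28.655 = 47.355 °C

T = 47.4 °C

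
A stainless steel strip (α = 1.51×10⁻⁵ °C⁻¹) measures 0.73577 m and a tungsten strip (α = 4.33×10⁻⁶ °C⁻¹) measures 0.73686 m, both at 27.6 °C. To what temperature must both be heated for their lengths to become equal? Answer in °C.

T = 165.2 °C

L₁(1 + α₁ΔT) = L₂(1 + α₂ΔT) ⇒ ΔT = (L₂ − L₁)/(α₁L₁ − α₂L₂)
L₂ − L₁ = 0.73686 − 0.73577 = 1.09×10⁻³ m
α₁L₁ − α₂L₂ = 1.51×10⁻⁵×0.73577 − 4.33×10⁻⁶×0.73686 = 7.9195232×10⁻⁶ m/K
ΔT = 1.09×10⁻³ / 7.9195232×10⁻⁶ = 137.635 K
T = 27.6 + 137.635 = 165.235 °C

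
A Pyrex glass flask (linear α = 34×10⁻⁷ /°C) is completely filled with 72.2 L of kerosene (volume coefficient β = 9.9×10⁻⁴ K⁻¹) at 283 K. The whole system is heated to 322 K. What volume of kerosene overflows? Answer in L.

2.76 L

The flask also expands: β_container ≈ 3α = 1.02×10⁻⁵ /K
Net overflow = V₀(β_liq − 3α_cont)ΔT
β − 3α = 9.90×10⁻⁴ − 1.02×10⁻⁵ = 9.798×10⁻⁴ /K; ΔT = 39 K
ΔV = 72.2 × 9.798×10⁻⁴ × 39 = 2.76 L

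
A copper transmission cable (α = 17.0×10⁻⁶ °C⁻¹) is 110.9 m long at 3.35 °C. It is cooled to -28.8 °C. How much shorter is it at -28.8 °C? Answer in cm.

ΔL = 6.06 cm

|ΔT| = |-28.8 − 3.35| = 32.15 K
ΔL = αL₀ΔT = (17.0×10⁻⁶)(110.9)(32.15) = 6.06×10⁻² m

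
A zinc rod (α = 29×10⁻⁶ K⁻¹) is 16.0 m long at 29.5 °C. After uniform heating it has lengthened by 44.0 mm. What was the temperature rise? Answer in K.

ΔL = αL₀ΔT ⇒ ΔT = ΔL / (αL₀)
ΔT = 44.0×10⁻³ m / (29×10⁻⁶ × 16.0 m) = 94.828 K

ΔT = 94.8 K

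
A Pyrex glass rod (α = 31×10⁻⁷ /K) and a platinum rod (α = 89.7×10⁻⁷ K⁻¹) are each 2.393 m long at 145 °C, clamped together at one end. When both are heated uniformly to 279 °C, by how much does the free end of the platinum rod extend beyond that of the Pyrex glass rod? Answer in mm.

1.88 mm

ΔT = 134 K
Pyrex glass: ΔL = 31×10⁻⁷ × 2.393 m × 134 = 9.9405×10⁻⁴ m = 0.99405 mm
platinum: ΔL = 89.7×10⁻⁷ × 2.393 m × 134 = 2.8763×10⁻³ m = 2.8763 mm
difference = 2.8763 − 0.99405 = 1.88225 mm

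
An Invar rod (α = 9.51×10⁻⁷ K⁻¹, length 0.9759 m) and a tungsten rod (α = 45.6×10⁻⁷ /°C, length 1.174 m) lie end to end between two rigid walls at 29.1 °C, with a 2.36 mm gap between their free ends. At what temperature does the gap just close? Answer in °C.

Gap closes when ΔL₁ + ΔL₂ = 2.36 mm = 2.36×10⁻³ m
(α₁L₁ + α₂L₂)ΔT = g
α₁L₁ + α₂L₂ = 9.51×10⁻⁷×0.9759 + 45.6×10⁻⁷×1.174 = 6.2815209×10⁻⁶ m/K
ΔT = 2.36×10⁻³ / 6.2815209×10⁻⁶ = 375.71 K
T = 29.1 + 375.71 = 404.81 °C

T = 405 °C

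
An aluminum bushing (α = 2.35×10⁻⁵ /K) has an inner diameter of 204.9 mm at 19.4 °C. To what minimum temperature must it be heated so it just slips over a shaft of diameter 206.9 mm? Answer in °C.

T = 435 °C

Required Δd = 206.9 − 204.9 = 2.0 mm
Δd = αd₀ΔT ⇒ ΔT = Δd/(αd₀) = 2.0 / (2.35×10⁻⁵ × 204.9) = 415.36 K
T_min = 19.4 + 415.36 = 434.76 °C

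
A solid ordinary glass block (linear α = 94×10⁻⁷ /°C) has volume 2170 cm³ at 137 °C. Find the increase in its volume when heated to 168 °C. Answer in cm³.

ΔV = 1.90 cm³

Isotropic solid: β ≈ 3α = 2.8×10⁻⁵ /K; ΔT = 31 K
ΔV = 3αV₀ΔT = 3(94×10⁻⁷)(2170)(31) = 1.90 cm³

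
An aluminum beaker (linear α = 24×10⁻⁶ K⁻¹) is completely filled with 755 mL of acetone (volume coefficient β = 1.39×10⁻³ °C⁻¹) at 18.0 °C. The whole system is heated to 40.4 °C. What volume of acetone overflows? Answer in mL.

22.3 mL

The beaker also expands: β_container ≈ 3α = 7.2×10⁻⁵ /K
Net overflow = V₀(β_liq − 3α_cont)ΔT
β − 3α = 1.39×10⁻³ − 7.2×10⁻⁵ = 1.318×10⁻³ /K; ΔT = 22.4 K
ΔV = 755 × 1.318×10⁻³ × 22.4 = 22.3 mL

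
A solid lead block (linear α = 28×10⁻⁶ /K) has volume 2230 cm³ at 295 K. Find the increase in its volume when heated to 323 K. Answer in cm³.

ΔV = 5.24 cm³

Isotropic solid: β ≈ 3α = 8.4×10⁻⁵ /K; ΔT = 28 K
ΔV = 3αV₀ΔT = 3(28×10⁻⁶)(2230)(28) = 5.24 cm³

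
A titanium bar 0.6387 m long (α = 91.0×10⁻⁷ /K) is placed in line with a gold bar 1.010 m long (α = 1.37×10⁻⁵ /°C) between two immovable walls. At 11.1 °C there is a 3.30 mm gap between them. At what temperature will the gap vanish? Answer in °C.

α₁L₁ = 5.81217×10⁻⁶ m/K, α₂L₂ = 1.3837×10⁻⁵ m/K → total 1.964917×10⁻⁵ m/K
ΔT = g/(α₁L₁+α₂L₂) = 3.30×10⁻³ / 1.964917×10⁻⁵ = 167.95 K
T = 11.1 + 167.95 = 179.05 °C

T = 179 °C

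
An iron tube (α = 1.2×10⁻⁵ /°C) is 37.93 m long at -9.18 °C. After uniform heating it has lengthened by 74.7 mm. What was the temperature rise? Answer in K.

ΔL = αL₀ΔT ⇒ ΔT = ΔL / (αL₀)
ΔT = 74.7×10⁻³ m / (1.2×10⁻⁵ × 37.93 m) = 164.12 K

ΔT = 164 K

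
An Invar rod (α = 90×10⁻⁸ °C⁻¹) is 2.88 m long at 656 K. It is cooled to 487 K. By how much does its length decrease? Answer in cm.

|ΔT| = |487 − 656| = 169 K
ΔL = αL₀ΔT = (90×10⁻⁸)(2.88)(169) = 4.38×10⁻⁴ m

ΔL = 0.0438 cm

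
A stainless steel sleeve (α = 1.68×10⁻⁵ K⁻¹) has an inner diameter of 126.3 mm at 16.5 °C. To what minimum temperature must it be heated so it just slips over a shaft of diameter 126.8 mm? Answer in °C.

T = 252 °C

Required Δd = 126.8 − 126.3 = 0.5 mm
Δd = αd₀ΔT ⇒ ΔT = Δd/(αd₀) = 0.5 / (1.68×10⁻⁵ × 126.3) = 235.64 K
T_min = 16.5 + 235.64 = 252.14 °C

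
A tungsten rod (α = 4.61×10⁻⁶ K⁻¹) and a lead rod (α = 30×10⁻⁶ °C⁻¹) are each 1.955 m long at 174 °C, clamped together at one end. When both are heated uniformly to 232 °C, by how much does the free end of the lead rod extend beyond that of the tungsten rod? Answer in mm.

2.88 mm

ΔT = 58 K
tungsten: ΔL = 4.61×10⁻⁶ × 1.955 m × 58 = 5.2273×10⁻⁴ m = 0.52273 mm
lead: ΔL = 30×10⁻⁶ × 1.955 m × 58 = 3.4017×10⁻³ m = 3.4017 mm
difference = 3.4017 − 0.52273 = 2.87897 mm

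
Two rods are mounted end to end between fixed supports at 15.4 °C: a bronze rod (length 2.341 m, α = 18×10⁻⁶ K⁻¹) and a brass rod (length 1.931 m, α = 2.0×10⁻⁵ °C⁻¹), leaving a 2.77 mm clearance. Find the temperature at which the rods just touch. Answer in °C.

Gap closes when ΔL₁ + ΔL₂ = 2.77 mm = 2.77×10⁻³ m
(α₁L₁ + α₂L₂)ΔT = g
α₁L₁ + α₂L₂ = 18×10⁻⁶×2.341 + 2.0×10⁻⁵×1.931 = 8.0758×10⁻⁵ m/K
ΔT = 2.77×10⁻³ / 8.0758×10⁻⁵ = 34.300 K
T = 15.4 + 34.300 = 49.700 °C

T = 49.7 °C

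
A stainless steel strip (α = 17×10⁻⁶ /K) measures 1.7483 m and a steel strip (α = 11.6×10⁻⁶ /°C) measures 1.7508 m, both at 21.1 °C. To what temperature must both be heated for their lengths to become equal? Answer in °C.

Equal length when α₁L₁ΔT − α₂L₂ΔT = L₂ − L₁ = 2.50×10⁻³ m
α₁L₁ = 2.97211×10⁻⁵, α₂L₂ = 2.030928×10⁻⁵ → Δ(αL) = 9.41182×10⁻⁶ m/K
ΔT = 2.50×10⁻³ / 9.41182×10⁻⁶ = 265.623 K, so T = 21.1 + 265.623 = 286.723 °C

T = 286.7 °C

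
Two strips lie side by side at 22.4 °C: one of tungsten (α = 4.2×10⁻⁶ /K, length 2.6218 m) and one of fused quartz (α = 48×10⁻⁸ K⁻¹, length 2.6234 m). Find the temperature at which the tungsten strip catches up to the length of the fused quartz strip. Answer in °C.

T = 186.5 °C

L₁(1 + α₁ΔT) = L₂(1 + α₂ΔT) ⇒ ΔT = (L₂ − L₁)/(α₁L₁ − α₂L₂)
L₂ − L₁ = 2.6234 − 2.6218 = 1.60×10⁻³ m
α₁L₁ − α₂L₂ = 4.2×10⁻⁶×2.6218 − 48×10⁻⁸×2.6234 = 9.752328×10⁻⁶ m/K
ΔT = 1.60×10⁻³ / 9.752328×10⁻⁶ = 164.063 K
T = 22.4 + 164.063 = 186.463 °C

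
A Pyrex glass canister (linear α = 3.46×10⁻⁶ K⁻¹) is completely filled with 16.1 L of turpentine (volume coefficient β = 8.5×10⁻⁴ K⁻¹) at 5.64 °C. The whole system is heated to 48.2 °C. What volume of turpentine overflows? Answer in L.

The canister also expands: β_container ≈ 3α = 1.038×10⁻⁵ /K
Net overflow = V₀(β_liq − 3α_cont)ΔT
β − 3α = 8.50×10⁻⁴ − 1.038×10⁻⁵ = 8.3962×10⁻⁴ /K; ΔT = 42.56 K
ΔV = 16.1 × 8.3962×10⁻⁴ × 42.56 = 0.575 L

0.575 L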